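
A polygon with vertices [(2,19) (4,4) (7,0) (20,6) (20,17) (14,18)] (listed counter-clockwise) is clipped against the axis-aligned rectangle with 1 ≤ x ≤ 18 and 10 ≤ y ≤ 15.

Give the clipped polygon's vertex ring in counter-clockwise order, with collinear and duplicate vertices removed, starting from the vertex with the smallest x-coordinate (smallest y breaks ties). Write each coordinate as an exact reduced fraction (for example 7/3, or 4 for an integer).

1. After x ≥ 1: [(2,19) (4,4) (7,0) (20,6) (20,17) (14,18)]
2. After x ≤ 18: [(2,19) (4,4) (7,0) (18,66/13) (18,52/3) (14,18)]
3. After y ≥ 10: [(2,19) (16/5,10) (18,10) (18,52/3) (14,18)]
4. After y ≤ 15: [(38/15,15) (16/5,10) (18,10) (18,15)]
5. Canonical ring: [(38/15,15) (16/5,10) (18,10) (18,15)]

Clipped polygon: [(38/15,15) (16/5,10) (18,10) (18,15)]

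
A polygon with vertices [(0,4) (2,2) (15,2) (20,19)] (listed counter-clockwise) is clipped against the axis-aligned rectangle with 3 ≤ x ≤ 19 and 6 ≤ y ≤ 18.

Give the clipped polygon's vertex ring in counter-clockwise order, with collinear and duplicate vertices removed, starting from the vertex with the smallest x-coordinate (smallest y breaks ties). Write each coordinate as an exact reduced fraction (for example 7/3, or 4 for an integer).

Clipped polygon: [(3,6) (275/17,6) (19,78/5) (19,18) (56/3,18) (3,25/4)]

1. After x ≥ 3: [(3,25/4) (3,2) (15,2) (20,19)]
2. After x ≤ 19: [(19,73/4) (3,25/4) (3,2) (15,2) (19,78/5)]
3. After y ≥ 6: [(19,73/4) (3,25/4) (3,6) (275/17,6) (19,78/5)]
4. After y ≤ 18: [(19,18) (56/3,18) (3,25/4) (3,6) (275/17,6) (19,78/5)]
5. Canonical ring: [(3,6) (275/17,6) (19,78/5) (19,18) (56/3,18) (3,25/4)]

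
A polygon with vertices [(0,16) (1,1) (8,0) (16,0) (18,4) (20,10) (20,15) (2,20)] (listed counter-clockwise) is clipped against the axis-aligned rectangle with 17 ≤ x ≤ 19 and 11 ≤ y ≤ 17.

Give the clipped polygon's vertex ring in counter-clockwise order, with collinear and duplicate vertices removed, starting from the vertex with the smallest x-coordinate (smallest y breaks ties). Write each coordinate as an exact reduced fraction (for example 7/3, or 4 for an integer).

Clipped polygon: [(17,11) (19,11) (19,275/18) (17,95/6)]

1. After x ≥ 17: [(17,2) (18,4) (20,10) (20,15) (17,95/6)]
2. After x ≤ 19: [(17,2) (18,4) (19,7) (19,275/18) (17,95/6)]
3. After y ≥ 11: [(17,11) (19,11) (19,275/18) (17,95/6)]
4. After y ≤ 17: [(17,11) (19,11) (19,275/18) (17,95/6)]
5. Canonical ring: [(17,11) (19,11) (19,275/18) (17,95/6)]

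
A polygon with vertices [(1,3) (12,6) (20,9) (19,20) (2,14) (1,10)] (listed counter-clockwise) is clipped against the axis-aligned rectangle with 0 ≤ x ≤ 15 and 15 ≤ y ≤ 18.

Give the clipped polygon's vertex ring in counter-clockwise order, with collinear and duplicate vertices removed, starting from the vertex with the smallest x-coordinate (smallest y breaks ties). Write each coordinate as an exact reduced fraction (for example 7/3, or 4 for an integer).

Clipped polygon: [(29/6,15) (15,15) (15,18) (40/3,18)]

1. After x ≥ 0: [(1,3) (12,6) (20,9) (19,20) (2,14) (1,10)]
2. After x ≤ 15: [(1,3) (12,6) (15,57/8) (15,316/17) (2,14) (1,10)]
3. After y ≥ 15: [(15,15) (15,316/17) (29/6,15)]
4. After y ≤ 18: [(15,15) (15,18) (40/3,18) (29/6,15)]
5. Canonical ring: [(29/6,15) (15,15) (15,18) (40/3,18)]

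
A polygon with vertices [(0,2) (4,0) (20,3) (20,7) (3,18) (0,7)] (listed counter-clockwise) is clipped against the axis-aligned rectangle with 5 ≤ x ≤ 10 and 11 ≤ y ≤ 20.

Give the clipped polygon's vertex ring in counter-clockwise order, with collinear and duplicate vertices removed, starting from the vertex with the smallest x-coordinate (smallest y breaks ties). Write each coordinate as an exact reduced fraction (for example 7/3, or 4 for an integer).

1. After x ≥ 5: [(5,3/16) (20,3) (20,7) (5,284/17)]
2. After x ≤ 10: [(5,3/16) (10,9/8) (10,229/17) (5,284/17)]
3. After y ≥ 11: [(5,11) (10,11) (10,229/17) (5,284/17)]
4. After y ≤ 20: [(5,11) (10,11) (10,229/17) (5,284/17)]
5. Canonical ring: [(5,11) (10,11) (10,229/17) (5,284/17)]

Clipped polygon: [(5,11) (10,11) (10,229/17) (5,284/17)]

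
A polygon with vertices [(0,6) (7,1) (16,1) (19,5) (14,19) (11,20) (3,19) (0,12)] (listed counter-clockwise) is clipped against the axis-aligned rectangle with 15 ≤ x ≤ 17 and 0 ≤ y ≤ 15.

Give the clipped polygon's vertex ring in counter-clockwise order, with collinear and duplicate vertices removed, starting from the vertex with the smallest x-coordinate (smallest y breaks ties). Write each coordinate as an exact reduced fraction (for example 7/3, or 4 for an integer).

Clipped polygon: [(15,1) (16,1) (17,7/3) (17,53/5) (108/7,15) (15,15)]

1. After x ≥ 15: [(15,1) (16,1) (19,5) (15,81/5)]
2. After x ≤ 17: [(15,1) (16,1) (17,7/3) (17,53/5) (15,81/5)]
3. After y ≥ 0: [(15,1) (16,1) (17,7/3) (17,53/5) (15,81/5)]
4. After y ≤ 15: [(15,15) (15,1) (16,1) (17,7/3) (17,53/5) (108/7,15)]
5. Canonical ring: [(15,1) (16,1) (17,7/3) (17,53/5) (108/7,15) (15,15)]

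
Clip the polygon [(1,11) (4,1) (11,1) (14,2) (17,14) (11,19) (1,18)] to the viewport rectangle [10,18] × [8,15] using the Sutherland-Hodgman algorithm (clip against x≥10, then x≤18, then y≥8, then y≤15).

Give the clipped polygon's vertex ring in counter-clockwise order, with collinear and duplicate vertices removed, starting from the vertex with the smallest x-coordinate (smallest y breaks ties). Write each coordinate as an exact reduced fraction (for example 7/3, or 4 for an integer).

1. After x ≥ 10: [(10,1) (11,1) (14,2) (17,14) (11,19) (10,189/10)]
2. After x ≤ 18: [(10,1) (11,1) (14,2) (17,14) (11,19) (10,189/10)]
3. After y ≥ 8: [(10,8) (31/2,8) (17,14) (11,19) (10,189/10)]
4. After y ≤ 15: [(10,15) (10,8) (31/2,8) (17,14) (79/5,15)]
5. Canonical ring: [(10,8) (31/2,8) (17,14) (79/5,15) (10,15)]

Clipped polygon: [(10,8) (31/2,8) (17,14) (79/5,15) (10,15)]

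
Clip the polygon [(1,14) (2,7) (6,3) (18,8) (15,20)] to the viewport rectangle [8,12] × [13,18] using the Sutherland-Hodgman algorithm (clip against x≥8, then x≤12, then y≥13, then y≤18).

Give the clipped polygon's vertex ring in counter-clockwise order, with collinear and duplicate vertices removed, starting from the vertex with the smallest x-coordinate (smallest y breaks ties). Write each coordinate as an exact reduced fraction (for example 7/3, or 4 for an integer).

Clipped polygon: [(8,13) (12,13) (12,18) (31/3,18) (8,17)]

1. After x ≥ 8: [(8,17) (8,23/6) (18,8) (15,20)]
2. After x ≤ 12: [(12,131/7) (8,17) (8,23/6) (12,11/2)]
3. After y ≥ 13: [(12,13) (12,131/7) (8,17) (8,13)]
4. After y ≤ 18: [(12,13) (12,18) (31/3,18) (8,17) (8,13)]
5. Canonical ring: [(8,13) (12,13) (12,18) (31/3,18) (8,17)]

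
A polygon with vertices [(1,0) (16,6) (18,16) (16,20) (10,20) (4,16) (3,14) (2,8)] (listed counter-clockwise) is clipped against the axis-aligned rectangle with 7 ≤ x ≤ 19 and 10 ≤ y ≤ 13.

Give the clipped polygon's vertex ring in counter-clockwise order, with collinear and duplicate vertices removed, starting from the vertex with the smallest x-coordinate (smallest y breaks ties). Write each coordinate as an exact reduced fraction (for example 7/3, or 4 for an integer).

Clipped polygon: [(7,10) (84/5,10) (87/5,13) (7,13)]

1. After x ≥ 7: [(7,12/5) (16,6) (18,16) (16,20) (10,20) (7,18)]
2. After x ≤ 19: [(7,12/5) (16,6) (18,16) (16,20) (10,20) (7,18)]
3. After y ≥ 10: [(7,10) (84/5,10) (18,16) (16,20) (10,20) (7,18)]
4. After y ≤ 13: [(7,13) (7,10) (84/5,10) (87/5,13)]
5. Canonical ring: [(7,10) (84/5,10) (87/5,13) (7,13)]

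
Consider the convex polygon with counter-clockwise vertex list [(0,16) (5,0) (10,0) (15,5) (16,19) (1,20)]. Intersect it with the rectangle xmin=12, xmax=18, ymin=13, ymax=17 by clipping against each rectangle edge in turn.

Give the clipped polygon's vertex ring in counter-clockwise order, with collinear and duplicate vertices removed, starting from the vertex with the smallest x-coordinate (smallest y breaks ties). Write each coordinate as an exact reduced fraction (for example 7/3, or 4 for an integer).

1. After x ≥ 12: [(12,2) (15,5) (16,19) (12,289/15)]
2. After x ≤ 18: [(12,2) (15,5) (16,19) (12,289/15)]
3. After y ≥ 13: [(12,13) (109/7,13) (16,19) (12,289/15)]
4. After y ≤ 17: [(12,17) (12,13) (109/7,13) (111/7,17)]
5. Canonical ring: [(12,13) (109/7,13) (111/7,17) (12,17)]

Clipped polygon: [(12,13) (109/7,13) (111/7,17) (12,17)]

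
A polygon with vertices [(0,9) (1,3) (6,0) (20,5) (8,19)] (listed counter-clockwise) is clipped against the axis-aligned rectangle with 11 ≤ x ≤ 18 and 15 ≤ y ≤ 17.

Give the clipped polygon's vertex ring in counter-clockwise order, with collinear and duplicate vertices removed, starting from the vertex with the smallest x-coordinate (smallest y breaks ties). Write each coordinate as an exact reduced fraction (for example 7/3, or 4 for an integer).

1. After x ≥ 11: [(11,25/14) (20,5) (11,31/2)]
2. After x ≤ 18: [(11,25/14) (18,30/7) (18,22/3) (11,31/2)]
3. After y ≥ 15: [(11,15) (80/7,15) (11,31/2)]
4. After y ≤ 17: [(11,15) (80/7,15) (11,31/2)]
5. Canonical ring: [(11,15) (80/7,15) (11,31/2)]

Clipped polygon: [(11,15) (80/7,15) (11,31/2)]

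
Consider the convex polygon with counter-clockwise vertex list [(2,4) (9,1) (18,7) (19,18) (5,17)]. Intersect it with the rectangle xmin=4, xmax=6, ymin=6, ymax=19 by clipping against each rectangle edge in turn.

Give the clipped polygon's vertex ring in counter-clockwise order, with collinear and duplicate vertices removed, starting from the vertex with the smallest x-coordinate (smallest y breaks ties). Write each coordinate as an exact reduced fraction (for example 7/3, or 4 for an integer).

Clipped polygon: [(4,6) (6,6) (6,239/14) (5,17) (4,38/3)]

1. After x ≥ 4: [(4,38/3) (4,22/7) (9,1) (18,7) (19,18) (5,17)]
2. After x ≤ 6: [(4,38/3) (4,22/7) (6,16/7) (6,239/14) (5,17)]
3. After y ≥ 6: [(4,38/3) (4,6) (6,6) (6,239/14) (5,17)]
4. After y ≤ 19: [(4,38/3) (4,6) (6,6) (6,239/14) (5,17)]
5. Canonical ring: [(4,6) (6,6) (6,239/14) (5,17) (4,38/3)]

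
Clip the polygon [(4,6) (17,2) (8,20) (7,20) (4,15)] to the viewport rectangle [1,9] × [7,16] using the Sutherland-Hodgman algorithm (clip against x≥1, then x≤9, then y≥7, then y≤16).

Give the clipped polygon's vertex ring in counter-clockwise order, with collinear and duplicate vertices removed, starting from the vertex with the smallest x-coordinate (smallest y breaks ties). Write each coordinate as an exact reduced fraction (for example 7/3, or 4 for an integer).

1. After x ≥ 1: [(4,6) (17,2) (8,20) (7,20) (4,15)]
2. After x ≤ 9: [(4,6) (9,58/13) (9,18) (8,20) (7,20) (4,15)]
3. After y ≥ 7: [(4,7) (9,7) (9,18) (8,20) (7,20) (4,15)]
4. After y ≤ 16: [(4,7) (9,7) (9,16) (23/5,16) (4,15)]
5. Canonical ring: [(4,7) (9,7) (9,16) (23/5,16) (4,15)]

Clipped polygon: [(4,7) (9,7) (9,16) (23/5,16) (4,15)]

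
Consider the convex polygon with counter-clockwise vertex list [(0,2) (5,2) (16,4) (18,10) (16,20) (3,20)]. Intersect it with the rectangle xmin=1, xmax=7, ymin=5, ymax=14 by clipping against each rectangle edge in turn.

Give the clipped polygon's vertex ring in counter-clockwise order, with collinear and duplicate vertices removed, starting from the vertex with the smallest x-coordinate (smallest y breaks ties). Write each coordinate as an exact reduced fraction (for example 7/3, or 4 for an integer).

1. After x ≥ 1: [(1,8) (1,2) (5,2) (16,4) (18,10) (16,20) (3,20)]
2. After x ≤ 7: [(1,8) (1,2) (5,2) (7,26/11) (7,20) (3,20)]
3. After y ≥ 5: [(1,8) (1,5) (7,5) (7,20) (3,20)]
4. After y ≤ 14: [(2,14) (1,8) (1,5) (7,5) (7,14)]
5. Canonical ring: [(1,5) (7,5) (7,14) (2,14) (1,8)]

Clipped polygon: [(1,5) (7,5) (7,14) (2,14) (1,8)]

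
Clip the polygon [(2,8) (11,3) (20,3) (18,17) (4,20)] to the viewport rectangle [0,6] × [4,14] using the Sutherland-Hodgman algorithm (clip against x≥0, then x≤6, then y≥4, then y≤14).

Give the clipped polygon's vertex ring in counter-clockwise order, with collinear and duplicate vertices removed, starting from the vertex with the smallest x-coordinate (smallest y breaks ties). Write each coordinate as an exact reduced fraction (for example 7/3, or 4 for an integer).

Clipped polygon: [(2,8) (6,52/9) (6,14) (3,14)]

1. After x ≥ 0: [(2,8) (11,3) (20,3) (18,17) (4,20)]
2. After x ≤ 6: [(2,8) (6,52/9) (6,137/7) (4,20)]
3. After y ≥ 4: [(2,8) (6,52/9) (6,137/7) (4,20)]
4. After y ≤ 14: [(3,14) (2,8) (6,52/9) (6,14)]
5. Canonical ring: [(2,8) (6,52/9) (6,14) (3,14)]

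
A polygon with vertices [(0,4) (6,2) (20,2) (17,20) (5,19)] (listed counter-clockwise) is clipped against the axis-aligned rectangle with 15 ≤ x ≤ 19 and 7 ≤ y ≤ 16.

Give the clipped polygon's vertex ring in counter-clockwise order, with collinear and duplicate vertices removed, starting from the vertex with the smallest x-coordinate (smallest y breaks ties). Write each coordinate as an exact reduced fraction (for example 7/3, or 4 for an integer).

Clipped polygon: [(15,7) (19,7) (19,8) (53/3,16) (15,16)]

1. After x ≥ 15: [(15,2) (20,2) (17,20) (15,119/6)]
2. After x ≤ 19: [(15,2) (19,2) (19,8) (17,20) (15,119/6)]
3. After y ≥ 7: [(15,7) (19,7) (19,8) (17,20) (15,119/6)]
4. After y ≤ 16: [(15,16) (15,7) (19,7) (19,8) (53/3,16)]
5. Canonical ring: [(15,7) (19,7) (19,8) (53/3,16) (15,16)]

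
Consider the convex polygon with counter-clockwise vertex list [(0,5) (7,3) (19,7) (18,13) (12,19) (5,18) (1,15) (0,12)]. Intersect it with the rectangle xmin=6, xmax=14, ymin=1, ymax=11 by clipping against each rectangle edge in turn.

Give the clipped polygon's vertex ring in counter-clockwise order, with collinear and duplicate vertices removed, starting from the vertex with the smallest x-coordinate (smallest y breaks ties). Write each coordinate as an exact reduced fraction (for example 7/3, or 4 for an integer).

Clipped polygon: [(6,23/7) (7,3) (14,16/3) (14,11) (6,11)]

1. After x ≥ 6: [(6,23/7) (7,3) (19,7) (18,13) (12,19) (6,127/7)]
2. After x ≤ 14: [(6,23/7) (7,3) (14,16/3) (14,17) (12,19) (6,127/7)]
3. After y ≥ 1: [(6,23/7) (7,3) (14,16/3) (14,17) (12,19) (6,127/7)]
4. After y ≤ 11: [(6,11) (6,23/7) (7,3) (14,16/3) (14,11)]
5. Canonical ring: [(6,23/7) (7,3) (14,16/3) (14,11) (6,11)]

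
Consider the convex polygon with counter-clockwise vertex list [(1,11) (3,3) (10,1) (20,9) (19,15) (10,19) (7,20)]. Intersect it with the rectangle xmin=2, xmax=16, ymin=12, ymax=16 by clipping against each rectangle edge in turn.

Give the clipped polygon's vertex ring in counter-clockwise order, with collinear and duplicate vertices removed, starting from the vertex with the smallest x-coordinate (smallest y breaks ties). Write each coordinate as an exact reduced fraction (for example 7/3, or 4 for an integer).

Clipped polygon: [(2,12) (16,12) (16,16) (13/3,16) (2,25/2)]

1. After x ≥ 2: [(2,25/2) (2,7) (3,3) (10,1) (20,9) (19,15) (10,19) (7,20)]
2. After x ≤ 16: [(2,25/2) (2,7) (3,3) (10,1) (16,29/5) (16,49/3) (10,19) (7,20)]
3. After y ≥ 12: [(2,25/2) (2,12) (16,12) (16,49/3) (10,19) (7,20)]
4. After y ≤ 16: [(13/3,16) (2,25/2) (2,12) (16,12) (16,16)]
5. Canonical ring: [(2,12) (16,12) (16,16) (13/3,16) (2,25/2)]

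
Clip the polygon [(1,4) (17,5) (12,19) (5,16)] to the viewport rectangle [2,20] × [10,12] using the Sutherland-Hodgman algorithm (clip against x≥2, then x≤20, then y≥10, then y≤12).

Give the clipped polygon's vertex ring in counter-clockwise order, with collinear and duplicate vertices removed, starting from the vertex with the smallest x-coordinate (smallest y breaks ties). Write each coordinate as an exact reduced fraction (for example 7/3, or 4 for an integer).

1. After x ≥ 2: [(2,7) (2,65/16) (17,5) (12,19) (5,16)]
2. After x ≤ 20: [(2,7) (2,65/16) (17,5) (12,19) (5,16)]
3. After y ≥ 10: [(3,10) (213/14,10) (12,19) (5,16)]
4. After y ≤ 12: [(11/3,12) (3,10) (213/14,10) (29/2,12)]
5. Canonical ring: [(3,10) (213/14,10) (29/2,12) (11/3,12)]

Clipped polygon: [(3,10) (213/14,10) (29/2,12) (11/3,12)]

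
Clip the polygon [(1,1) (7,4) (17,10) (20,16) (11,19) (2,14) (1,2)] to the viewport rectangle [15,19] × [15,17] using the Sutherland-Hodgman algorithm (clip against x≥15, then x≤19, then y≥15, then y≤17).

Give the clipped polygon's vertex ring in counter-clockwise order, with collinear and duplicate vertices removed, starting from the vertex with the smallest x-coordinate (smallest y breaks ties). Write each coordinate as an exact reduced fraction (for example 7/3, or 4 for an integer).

1. After x ≥ 15: [(15,44/5) (17,10) (20,16) (15,53/3)]
2. After x ≤ 19: [(15,44/5) (17,10) (19,14) (19,49/3) (15,53/3)]
3. After y ≥ 15: [(15,15) (19,15) (19,49/3) (15,53/3)]
4. After y ≤ 17: [(15,17) (15,15) (19,15) (19,49/3) (17,17)]
5. Canonical ring: [(15,15) (19,15) (19,49/3) (17,17) (15,17)]

Clipped polygon: [(15,15) (19,15) (19,49/3) (17,17) (15,17)]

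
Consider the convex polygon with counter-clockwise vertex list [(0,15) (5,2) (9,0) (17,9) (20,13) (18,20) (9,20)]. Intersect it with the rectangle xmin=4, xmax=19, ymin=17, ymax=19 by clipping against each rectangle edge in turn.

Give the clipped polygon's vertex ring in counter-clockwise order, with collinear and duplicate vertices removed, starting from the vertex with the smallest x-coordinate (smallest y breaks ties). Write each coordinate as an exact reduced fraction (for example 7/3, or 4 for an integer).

Clipped polygon: [(4,17) (132/7,17) (128/7,19) (36/5,19) (4,155/9)]

1. After x ≥ 4: [(4,155/9) (4,23/5) (5,2) (9,0) (17,9) (20,13) (18,20) (9,20)]
2. After x ≤ 19: [(4,155/9) (4,23/5) (5,2) (9,0) (17,9) (19,35/3) (19,33/2) (18,20) (9,20)]
3. After y ≥ 17: [(4,155/9) (4,17) (132/7,17) (18,20) (9,20)]
4. After y ≤ 19: [(36/5,19) (4,155/9) (4,17) (132/7,17) (128/7,19)]
5. Canonical ring: [(4,17) (132/7,17) (128/7,19) (36/5,19) (4,155/9)]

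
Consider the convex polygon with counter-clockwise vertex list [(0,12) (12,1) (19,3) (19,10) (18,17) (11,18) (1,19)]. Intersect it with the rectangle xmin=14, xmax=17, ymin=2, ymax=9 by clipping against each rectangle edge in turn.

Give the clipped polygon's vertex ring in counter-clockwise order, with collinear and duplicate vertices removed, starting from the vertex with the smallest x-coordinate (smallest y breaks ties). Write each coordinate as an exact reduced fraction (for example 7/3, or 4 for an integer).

1. After x ≥ 14: [(14,11/7) (19,3) (19,10) (18,17) (14,123/7)]
2. After x ≤ 17: [(14,11/7) (17,17/7) (17,120/7) (14,123/7)]
3. After y ≥ 2: [(14,2) (31/2,2) (17,17/7) (17,120/7) (14,123/7)]
4. After y ≤ 9: [(14,9) (14,2) (31/2,2) (17,17/7) (17,9)]
5. Canonical ring: [(14,2) (31/2,2) (17,17/7) (17,9) (14,9)]

Clipped polygon: [(14,2) (31/2,2) (17,17/7) (17,9) (14,9)]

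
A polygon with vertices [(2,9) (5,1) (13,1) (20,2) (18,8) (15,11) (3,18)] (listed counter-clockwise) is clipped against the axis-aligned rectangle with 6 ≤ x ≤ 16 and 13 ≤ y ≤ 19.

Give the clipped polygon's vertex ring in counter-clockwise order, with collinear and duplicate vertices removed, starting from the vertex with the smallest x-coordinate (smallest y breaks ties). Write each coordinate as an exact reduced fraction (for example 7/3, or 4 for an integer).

1. After x ≥ 6: [(6,1) (13,1) (20,2) (18,8) (15,11) (6,65/4)]
2. After x ≤ 16: [(6,1) (13,1) (16,10/7) (16,10) (15,11) (6,65/4)]
3. After y ≥ 13: [(6,13) (81/7,13) (6,65/4)]
4. After y ≤ 19: [(6,13) (81/7,13) (6,65/4)]
5. Canonical ring: [(6,13) (81/7,13) (6,65/4)]

Clipped polygon: [(6,13) (81/7,13) (6,65/4)]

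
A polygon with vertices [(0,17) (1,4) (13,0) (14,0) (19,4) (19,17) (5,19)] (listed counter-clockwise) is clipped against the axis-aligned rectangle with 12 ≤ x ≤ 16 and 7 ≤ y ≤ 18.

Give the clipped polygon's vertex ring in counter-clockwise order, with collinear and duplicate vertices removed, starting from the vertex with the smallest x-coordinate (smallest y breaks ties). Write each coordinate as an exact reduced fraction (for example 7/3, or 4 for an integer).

Clipped polygon: [(12,7) (16,7) (16,122/7) (12,18)]

1. After x ≥ 12: [(12,1/3) (13,0) (14,0) (19,4) (19,17) (12,18)]
2. After x ≤ 16: [(12,1/3) (13,0) (14,0) (16,8/5) (16,122/7) (12,18)]
3. After y ≥ 7: [(12,7) (16,7) (16,122/7) (12,18)]
4. After y ≤ 18: [(12,7) (16,7) (16,122/7) (12,18)]
5. Canonical ring: [(12,7) (16,7) (16,122/7) (12,18)]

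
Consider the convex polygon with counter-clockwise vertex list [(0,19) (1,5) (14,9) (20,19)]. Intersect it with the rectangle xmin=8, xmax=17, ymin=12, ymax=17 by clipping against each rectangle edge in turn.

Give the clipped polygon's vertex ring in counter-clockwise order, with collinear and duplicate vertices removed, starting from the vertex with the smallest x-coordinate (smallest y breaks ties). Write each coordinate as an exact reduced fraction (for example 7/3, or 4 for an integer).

1. After x ≥ 8: [(8,19) (8,93/13) (14,9) (20,19)]
2. After x ≤ 17: [(17,19) (8,19) (8,93/13) (14,9) (17,14)]
3. After y ≥ 12: [(17,19) (8,19) (8,12) (79/5,12) (17,14)]
4. After y ≤ 17: [(17,17) (8,17) (8,12) (79/5,12) (17,14)]
5. Canonical ring: [(8,12) (79/5,12) (17,14) (17,17) (8,17)]

Clipped polygon: [(8,12) (79/5,12) (17,14) (17,17) (8,17)]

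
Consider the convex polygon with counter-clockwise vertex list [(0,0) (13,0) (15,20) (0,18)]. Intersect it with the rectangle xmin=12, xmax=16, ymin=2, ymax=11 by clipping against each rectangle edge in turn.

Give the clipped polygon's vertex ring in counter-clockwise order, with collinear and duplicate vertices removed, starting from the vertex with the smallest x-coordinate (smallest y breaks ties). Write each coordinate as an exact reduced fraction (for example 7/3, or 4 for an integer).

1. After x ≥ 12: [(12,0) (13,0) (15,20) (12,98/5)]
2. After x ≤ 16: [(12,0) (13,0) (15,20) (12,98/5)]
3. After y ≥ 2: [(12,2) (66/5,2) (15,20) (12,98/5)]
4. After y ≤ 11: [(12,11) (12,2) (66/5,2) (141/10,11)]
5. Canonical ring: [(12,2) (66/5,2) (141/10,11) (12,11)]

Clipped polygon: [(12,2) (66/5,2) (141/10,11) (12,11)]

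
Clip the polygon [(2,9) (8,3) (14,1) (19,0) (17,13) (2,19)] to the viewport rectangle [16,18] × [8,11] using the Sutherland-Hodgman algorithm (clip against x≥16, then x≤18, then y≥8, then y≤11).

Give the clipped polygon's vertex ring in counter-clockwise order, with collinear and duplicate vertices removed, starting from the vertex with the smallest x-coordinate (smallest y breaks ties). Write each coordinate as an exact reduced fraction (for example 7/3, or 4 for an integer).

Clipped polygon: [(16,8) (231/13,8) (225/13,11) (16,11)]

1. After x ≥ 16: [(16,3/5) (19,0) (17,13) (16,67/5)]
2. After x ≤ 18: [(16,3/5) (18,1/5) (18,13/2) (17,13) (16,67/5)]
3. After y ≥ 8: [(16,8) (231/13,8) (17,13) (16,67/5)]
4. After y ≤ 11: [(16,11) (16,8) (231/13,8) (225/13,11)]
5. Canonical ring: [(16,8) (231/13,8) (225/13,11) (16,11)]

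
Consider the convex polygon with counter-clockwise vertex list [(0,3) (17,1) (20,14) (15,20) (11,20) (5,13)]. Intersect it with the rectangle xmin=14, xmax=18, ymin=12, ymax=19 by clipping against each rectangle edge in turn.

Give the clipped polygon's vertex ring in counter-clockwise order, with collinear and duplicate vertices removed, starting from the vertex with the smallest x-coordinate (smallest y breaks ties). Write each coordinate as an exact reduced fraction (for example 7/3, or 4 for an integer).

Clipped polygon: [(14,12) (18,12) (18,82/5) (95/6,19) (14,19)]

1. After x ≥ 14: [(14,23/17) (17,1) (20,14) (15,20) (14,20)]
2. After x ≤ 18: [(14,23/17) (17,1) (18,16/3) (18,82/5) (15,20) (14,20)]
3. After y ≥ 12: [(14,12) (18,12) (18,82/5) (15,20) (14,20)]
4. After y ≤ 19: [(14,19) (14,12) (18,12) (18,82/5) (95/6,19)]
5. Canonical ring: [(14,12) (18,12) (18,82/5) (95/6,19) (14,19)]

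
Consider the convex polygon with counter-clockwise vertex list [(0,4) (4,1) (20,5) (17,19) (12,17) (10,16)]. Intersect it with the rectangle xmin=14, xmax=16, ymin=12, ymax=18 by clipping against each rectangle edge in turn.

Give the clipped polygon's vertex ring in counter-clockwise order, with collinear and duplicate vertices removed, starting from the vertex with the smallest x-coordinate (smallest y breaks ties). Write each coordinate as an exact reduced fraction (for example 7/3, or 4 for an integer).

1. After x ≥ 14: [(14,7/2) (20,5) (17,19) (14,89/5)]
2. After x ≤ 16: [(14,7/2) (16,4) (16,93/5) (14,89/5)]
3. After y ≥ 12: [(14,12) (16,12) (16,93/5) (14,89/5)]
4. After y ≤ 18: [(14,12) (16,12) (16,18) (29/2,18) (14,89/5)]
5. Canonical ring: [(14,12) (16,12) (16,18) (29/2,18) (14,89/5)]

Clipped polygon: [(14,12) (16,12) (16,18) (29/2,18) (14,89/5)]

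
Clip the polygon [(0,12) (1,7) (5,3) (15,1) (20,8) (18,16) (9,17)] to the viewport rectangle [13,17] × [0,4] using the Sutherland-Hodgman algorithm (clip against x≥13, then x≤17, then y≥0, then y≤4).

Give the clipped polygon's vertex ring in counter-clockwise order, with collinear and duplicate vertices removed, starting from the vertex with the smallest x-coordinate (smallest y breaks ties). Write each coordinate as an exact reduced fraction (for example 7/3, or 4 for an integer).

1. After x ≥ 13: [(13,7/5) (15,1) (20,8) (18,16) (13,149/9)]
2. After x ≤ 17: [(13,7/5) (15,1) (17,19/5) (17,145/9) (13,149/9)]
3. After y ≥ 0: [(13,7/5) (15,1) (17,19/5) (17,145/9) (13,149/9)]
4. After y ≤ 4: [(13,4) (13,7/5) (15,1) (17,19/5) (17,4)]
5. Canonical ring: [(13,7/5) (15,1) (17,19/5) (17,4) (13,4)]

Clipped polygon: [(13,7/5) (15,1) (17,19/5) (17,4) (13,4)]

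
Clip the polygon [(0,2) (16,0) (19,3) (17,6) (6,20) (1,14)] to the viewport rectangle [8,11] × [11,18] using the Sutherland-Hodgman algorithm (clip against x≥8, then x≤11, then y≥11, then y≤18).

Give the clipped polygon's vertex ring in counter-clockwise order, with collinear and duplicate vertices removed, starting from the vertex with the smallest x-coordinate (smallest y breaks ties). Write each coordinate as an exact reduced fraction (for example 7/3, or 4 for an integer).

Clipped polygon: [(8,11) (11,11) (11,150/11) (8,192/11)]

1. After x ≥ 8: [(8,1) (16,0) (19,3) (17,6) (8,192/11)]
2. After x ≤ 11: [(8,1) (11,5/8) (11,150/11) (8,192/11)]
3. After y ≥ 11: [(8,11) (11,11) (11,150/11) (8,192/11)]
4. After y ≤ 18: [(8,11) (11,11) (11,150/11) (8,192/11)]
5. Canonical ring: [(8,11) (11,11) (11,150/11) (8,192/11)]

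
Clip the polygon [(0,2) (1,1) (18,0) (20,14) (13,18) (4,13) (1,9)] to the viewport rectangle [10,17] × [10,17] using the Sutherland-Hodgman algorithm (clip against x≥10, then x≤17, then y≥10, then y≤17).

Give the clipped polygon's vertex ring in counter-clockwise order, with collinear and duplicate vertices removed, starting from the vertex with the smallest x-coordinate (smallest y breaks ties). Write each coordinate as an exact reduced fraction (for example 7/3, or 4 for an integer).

Clipped polygon: [(10,10) (17,10) (17,110/7) (59/4,17) (56/5,17) (10,49/3)]

1. After x ≥ 10: [(10,8/17) (18,0) (20,14) (13,18) (10,49/3)]
2. After x ≤ 17: [(10,8/17) (17,1/17) (17,110/7) (13,18) (10,49/3)]
3. After y ≥ 10: [(10,10) (17,10) (17,110/7) (13,18) (10,49/3)]
4. After y ≤ 17: [(10,10) (17,10) (17,110/7) (59/4,17) (56/5,17) (10,49/3)]
5. Canonical ring: [(10,10) (17,10) (17,110/7) (59/4,17) (56/5,17) (10,49/3)]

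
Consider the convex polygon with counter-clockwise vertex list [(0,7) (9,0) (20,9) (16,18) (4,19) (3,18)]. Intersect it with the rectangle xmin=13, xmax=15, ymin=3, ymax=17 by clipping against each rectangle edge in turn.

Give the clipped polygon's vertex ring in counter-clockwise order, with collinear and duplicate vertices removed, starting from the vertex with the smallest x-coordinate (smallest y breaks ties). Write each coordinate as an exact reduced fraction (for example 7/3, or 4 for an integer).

1. After x ≥ 13: [(13,36/11) (20,9) (16,18) (13,73/4)]
2. After x ≤ 15: [(13,36/11) (15,54/11) (15,217/12) (13,73/4)]
3. After y ≥ 3: [(13,36/11) (15,54/11) (15,217/12) (13,73/4)]
4. After y ≤ 17: [(13,17) (13,36/11) (15,54/11) (15,17)]
5. Canonical ring: [(13,36/11) (15,54/11) (15,17) (13,17)]

Clipped polygon: [(13,36/11) (15,54/11) (15,17) (13,17)]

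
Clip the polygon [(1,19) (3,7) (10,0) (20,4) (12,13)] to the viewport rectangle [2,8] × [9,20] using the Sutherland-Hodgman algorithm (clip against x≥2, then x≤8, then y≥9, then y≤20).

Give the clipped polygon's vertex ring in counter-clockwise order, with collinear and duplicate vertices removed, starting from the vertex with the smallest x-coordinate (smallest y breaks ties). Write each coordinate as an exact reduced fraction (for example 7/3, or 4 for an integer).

Clipped polygon: [(2,13) (8/3,9) (8,9) (8,167/11) (2,203/11)]

1. After x ≥ 2: [(2,203/11) (2,13) (3,7) (10,0) (20,4) (12,13)]
2. After x ≤ 8: [(8,167/11) (2,203/11) (2,13) (3,7) (8,2)]
3. After y ≥ 9: [(8,9) (8,167/11) (2,203/11) (2,13) (8/3,9)]
4. After y ≤ 20: [(8,9) (8,167/11) (2,203/11) (2,13) (8/3,9)]
5. Canonical ring: [(2,13) (8/3,9) (8,9) (8,167/11) (2,203/11)]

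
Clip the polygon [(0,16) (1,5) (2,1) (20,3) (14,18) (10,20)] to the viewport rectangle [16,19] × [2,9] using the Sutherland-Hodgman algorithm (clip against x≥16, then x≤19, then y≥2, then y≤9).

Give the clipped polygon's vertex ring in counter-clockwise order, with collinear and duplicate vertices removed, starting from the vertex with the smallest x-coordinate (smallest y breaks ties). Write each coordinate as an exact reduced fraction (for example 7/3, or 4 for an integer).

Clipped polygon: [(16,23/9) (19,26/9) (19,11/2) (88/5,9) (16,9)]

1. After x ≥ 16: [(16,23/9) (20,3) (16,13)]
2. After x ≤ 19: [(16,23/9) (19,26/9) (19,11/2) (16,13)]
3. After y ≥ 2: [(16,23/9) (19,26/9) (19,11/2) (16,13)]
4. After y ≤ 9: [(16,9) (16,23/9) (19,26/9) (19,11/2) (88/5,9)]
5. Canonical ring: [(16,23/9) (19,26/9) (19,11/2) (88/5,9) (16,9)]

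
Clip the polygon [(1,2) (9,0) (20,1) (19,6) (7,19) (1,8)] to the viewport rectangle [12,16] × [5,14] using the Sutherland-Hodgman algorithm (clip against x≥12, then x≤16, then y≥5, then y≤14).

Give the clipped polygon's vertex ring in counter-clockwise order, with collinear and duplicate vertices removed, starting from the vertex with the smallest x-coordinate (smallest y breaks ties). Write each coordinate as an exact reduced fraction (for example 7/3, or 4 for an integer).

1. After x ≥ 12: [(12,3/11) (20,1) (19,6) (12,163/12)]
2. After x ≤ 16: [(12,3/11) (16,7/11) (16,37/4) (12,163/12)]
3. After y ≥ 5: [(12,5) (16,5) (16,37/4) (12,163/12)]
4. After y ≤ 14: [(12,5) (16,5) (16,37/4) (12,163/12)]
5. Canonical ring: [(12,5) (16,5) (16,37/4) (12,163/12)]

Clipped polygon: [(12,5) (16,5) (16,37/4) (12,163/12)]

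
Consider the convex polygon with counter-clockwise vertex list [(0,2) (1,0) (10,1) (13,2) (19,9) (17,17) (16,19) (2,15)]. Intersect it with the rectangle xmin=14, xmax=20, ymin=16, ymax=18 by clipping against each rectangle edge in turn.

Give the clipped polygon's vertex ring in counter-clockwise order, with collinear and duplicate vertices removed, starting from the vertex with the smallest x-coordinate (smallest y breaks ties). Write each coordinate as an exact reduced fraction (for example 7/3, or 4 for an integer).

Clipped polygon: [(14,16) (69/4,16) (17,17) (33/2,18) (14,18)]

1. After x ≥ 14: [(14,19/6) (19,9) (17,17) (16,19) (14,129/7)]
2. After x ≤ 20: [(14,19/6) (19,9) (17,17) (16,19) (14,129/7)]
3. After y ≥ 16: [(14,16) (69/4,16) (17,17) (16,19) (14,129/7)]
4. After y ≤ 18: [(14,18) (14,16) (69/4,16) (17,17) (33/2,18)]
5. Canonical ring: [(14,16) (69/4,16) (17,17) (33/2,18) (14,18)]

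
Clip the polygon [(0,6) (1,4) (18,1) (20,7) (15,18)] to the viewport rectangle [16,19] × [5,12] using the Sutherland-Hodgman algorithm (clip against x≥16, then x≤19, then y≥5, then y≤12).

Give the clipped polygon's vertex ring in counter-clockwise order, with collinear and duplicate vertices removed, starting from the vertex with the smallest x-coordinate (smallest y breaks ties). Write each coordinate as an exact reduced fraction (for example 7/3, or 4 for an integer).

1. After x ≥ 16: [(16,23/17) (18,1) (20,7) (16,79/5)]
2. After x ≤ 19: [(16,23/17) (18,1) (19,4) (19,46/5) (16,79/5)]
3. After y ≥ 5: [(16,5) (19,5) (19,46/5) (16,79/5)]
4. After y ≤ 12: [(16,12) (16,5) (19,5) (19,46/5) (195/11,12)]
5. Canonical ring: [(16,5) (19,5) (19,46/5) (195/11,12) (16,12)]

Clipped polygon: [(16,5) (19,5) (19,46/5) (195/11,12) (16,12)]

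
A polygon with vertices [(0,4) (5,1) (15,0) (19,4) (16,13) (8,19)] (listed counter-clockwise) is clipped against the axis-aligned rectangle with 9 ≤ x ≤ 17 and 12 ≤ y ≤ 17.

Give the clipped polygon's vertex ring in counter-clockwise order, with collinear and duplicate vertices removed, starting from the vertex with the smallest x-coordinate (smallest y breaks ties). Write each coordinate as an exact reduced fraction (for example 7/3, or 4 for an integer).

1. After x ≥ 9: [(9,3/5) (15,0) (19,4) (16,13) (9,73/4)]
2. After x ≤ 17: [(9,3/5) (15,0) (17,2) (17,10) (16,13) (9,73/4)]
3. After y ≥ 12: [(9,12) (49/3,12) (16,13) (9,73/4)]
4. After y ≤ 17: [(9,17) (9,12) (49/3,12) (16,13) (32/3,17)]
5. Canonical ring: [(9,12) (49/3,12) (16,13) (32/3,17) (9,17)]

Clipped polygon: [(9,12) (49/3,12) (16,13) (32/3,17) (9,17)]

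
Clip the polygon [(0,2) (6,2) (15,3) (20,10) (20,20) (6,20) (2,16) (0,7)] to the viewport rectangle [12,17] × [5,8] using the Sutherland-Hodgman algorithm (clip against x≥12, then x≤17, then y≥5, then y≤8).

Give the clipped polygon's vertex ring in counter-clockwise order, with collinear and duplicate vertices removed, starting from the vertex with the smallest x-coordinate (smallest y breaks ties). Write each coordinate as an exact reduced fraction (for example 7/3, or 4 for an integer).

Clipped polygon: [(12,5) (115/7,5) (17,29/5) (17,8) (12,8)]

1. After x ≥ 12: [(12,8/3) (15,3) (20,10) (20,20) (12,20)]
2. After x ≤ 17: [(12,8/3) (15,3) (17,29/5) (17,20) (12,20)]
3. After y ≥ 5: [(12,5) (115/7,5) (17,29/5) (17,20) (12,20)]
4. After y ≤ 8: [(12,8) (12,5) (115/7,5) (17,29/5) (17,8)]
5. Canonical ring: [(12,5) (115/7,5) (17,29/5) (17,8) (12,8)]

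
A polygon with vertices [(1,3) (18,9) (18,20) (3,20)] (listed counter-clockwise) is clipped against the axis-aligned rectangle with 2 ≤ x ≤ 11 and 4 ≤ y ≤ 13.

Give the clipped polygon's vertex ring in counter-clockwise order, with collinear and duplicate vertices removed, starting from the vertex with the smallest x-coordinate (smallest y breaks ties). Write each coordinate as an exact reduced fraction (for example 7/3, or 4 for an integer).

Clipped polygon: [(2,4) (23/6,4) (11,111/17) (11,13) (37/17,13) (2,23/2)]

1. After x ≥ 2: [(2,23/2) (2,57/17) (18,9) (18,20) (3,20)]
2. After x ≤ 11: [(2,23/2) (2,57/17) (11,111/17) (11,20) (3,20)]
3. After y ≥ 4: [(2,23/2) (2,4) (23/6,4) (11,111/17) (11,20) (3,20)]
4. After y ≤ 13: [(37/17,13) (2,23/2) (2,4) (23/6,4) (11,111/17) (11,13)]
5. Canonical ring: [(2,4) (23/6,4) (11,111/17) (11,13) (37/17,13) (2,23/2)]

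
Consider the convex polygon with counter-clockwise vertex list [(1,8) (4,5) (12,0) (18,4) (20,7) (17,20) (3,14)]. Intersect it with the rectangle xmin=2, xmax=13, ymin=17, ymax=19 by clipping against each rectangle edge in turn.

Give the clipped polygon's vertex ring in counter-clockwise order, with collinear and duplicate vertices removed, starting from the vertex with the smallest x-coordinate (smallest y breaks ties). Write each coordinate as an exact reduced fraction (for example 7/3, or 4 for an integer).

Clipped polygon: [(10,17) (13,17) (13,128/7)]

1. After x ≥ 2: [(2,11) (2,7) (4,5) (12,0) (18,4) (20,7) (17,20) (3,14)]
2. After x ≤ 13: [(2,11) (2,7) (4,5) (12,0) (13,2/3) (13,128/7) (3,14)]
3. After y ≥ 17: [(13,17) (13,128/7) (10,17)]
4. After y ≤ 19: [(13,17) (13,128/7) (10,17)]
5. Canonical ring: [(10,17) (13,17) (13,128/7)]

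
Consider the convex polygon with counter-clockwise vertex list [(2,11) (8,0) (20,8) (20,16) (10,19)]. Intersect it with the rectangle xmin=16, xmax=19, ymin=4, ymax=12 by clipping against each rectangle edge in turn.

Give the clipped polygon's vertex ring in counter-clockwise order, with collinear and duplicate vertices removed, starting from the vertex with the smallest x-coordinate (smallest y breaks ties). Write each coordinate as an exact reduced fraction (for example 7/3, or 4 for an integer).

1. After x ≥ 16: [(16,16/3) (20,8) (20,16) (16,86/5)]
2. After x ≤ 19: [(16,16/3) (19,22/3) (19,163/10) (16,86/5)]
3. After y ≥ 4: [(16,16/3) (19,22/3) (19,163/10) (16,86/5)]
4. After y ≤ 12: [(16,12) (16,16/3) (19,22/3) (19,12)]
5. Canonical ring: [(16,16/3) (19,22/3) (19,12) (16,12)]

Clipped polygon: [(16,16/3) (19,22/3) (19,12) (16,12)]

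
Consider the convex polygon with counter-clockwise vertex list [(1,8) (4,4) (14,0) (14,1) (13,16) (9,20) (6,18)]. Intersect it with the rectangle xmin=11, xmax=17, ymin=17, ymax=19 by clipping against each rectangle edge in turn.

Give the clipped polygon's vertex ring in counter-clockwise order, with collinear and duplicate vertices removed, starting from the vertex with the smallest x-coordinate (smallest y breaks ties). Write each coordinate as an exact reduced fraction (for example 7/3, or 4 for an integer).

Clipped polygon: [(11,17) (12,17) (11,18)]

1. After x ≥ 11: [(11,6/5) (14,0) (14,1) (13,16) (11,18)]
2. After x ≤ 17: [(11,6/5) (14,0) (14,1) (13,16) (11,18)]
3. After y ≥ 17: [(11,17) (12,17) (11,18)]
4. After y ≤ 19: [(11,17) (12,17) (11,18)]
5. Canonical ring: [(11,17) (12,17) (11,18)]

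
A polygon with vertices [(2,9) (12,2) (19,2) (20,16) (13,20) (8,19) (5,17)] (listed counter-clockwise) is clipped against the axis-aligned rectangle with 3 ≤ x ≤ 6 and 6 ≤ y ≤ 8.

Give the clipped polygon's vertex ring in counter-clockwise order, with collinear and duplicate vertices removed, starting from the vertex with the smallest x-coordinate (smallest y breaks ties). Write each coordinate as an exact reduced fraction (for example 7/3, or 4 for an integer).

1. After x ≥ 3: [(3,35/3) (3,83/10) (12,2) (19,2) (20,16) (13,20) (8,19) (5,17)]
2. After x ≤ 6: [(3,35/3) (3,83/10) (6,31/5) (6,53/3) (5,17)]
3. After y ≥ 6: [(3,35/3) (3,83/10) (6,31/5) (6,53/3) (5,17)]
4. After y ≤ 8: [(24/7,8) (6,31/5) (6,8)]
5. Canonical ring: [(24/7,8) (6,31/5) (6,8)]

Clipped polygon: [(24/7,8) (6,31/5) (6,8)]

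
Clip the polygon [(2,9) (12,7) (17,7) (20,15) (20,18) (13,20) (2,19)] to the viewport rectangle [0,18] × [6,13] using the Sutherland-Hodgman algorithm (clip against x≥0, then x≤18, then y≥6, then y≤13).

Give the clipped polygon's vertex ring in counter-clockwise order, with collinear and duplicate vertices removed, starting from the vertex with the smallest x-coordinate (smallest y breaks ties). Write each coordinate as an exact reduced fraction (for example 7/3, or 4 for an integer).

1. After x ≥ 0: [(2,9) (12,7) (17,7) (20,15) (20,18) (13,20) (2,19)]
2. After x ≤ 18: [(2,9) (12,7) (17,7) (18,29/3) (18,130/7) (13,20) (2,19)]
3. After y ≥ 6: [(2,9) (12,7) (17,7) (18,29/3) (18,130/7) (13,20) (2,19)]
4. After y ≤ 13: [(2,13) (2,9) (12,7) (17,7) (18,29/3) (18,13)]
5. Canonical ring: [(2,9) (12,7) (17,7) (18,29/3) (18,13) (2,13)]

Clipped polygon: [(2,9) (12,7) (17,7) (18,29/3) (18,13) (2,13)]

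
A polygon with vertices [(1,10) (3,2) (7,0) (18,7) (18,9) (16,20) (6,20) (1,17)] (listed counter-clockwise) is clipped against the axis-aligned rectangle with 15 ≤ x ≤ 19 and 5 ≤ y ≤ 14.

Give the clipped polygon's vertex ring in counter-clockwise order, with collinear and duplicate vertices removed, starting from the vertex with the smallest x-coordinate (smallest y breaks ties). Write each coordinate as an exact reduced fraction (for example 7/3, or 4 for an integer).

1. After x ≥ 15: [(15,56/11) (18,7) (18,9) (16,20) (15,20)]
2. After x ≤ 19: [(15,56/11) (18,7) (18,9) (16,20) (15,20)]
3. After y ≥ 5: [(15,56/11) (18,7) (18,9) (16,20) (15,20)]
4. After y ≤ 14: [(15,14) (15,56/11) (18,7) (18,9) (188/11,14)]
5. Canonical ring: [(15,56/11) (18,7) (18,9) (188/11,14) (15,14)]

Clipped polygon: [(15,56/11) (18,7) (18,9) (188/11,14) (15,14)]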